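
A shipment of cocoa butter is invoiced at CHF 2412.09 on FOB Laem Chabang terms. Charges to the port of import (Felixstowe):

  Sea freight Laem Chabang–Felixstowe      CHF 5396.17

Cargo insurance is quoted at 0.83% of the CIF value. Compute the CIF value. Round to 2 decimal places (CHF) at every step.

Let C be the CIF value. C = FOB price + freight + 0.83% × C
C − 0.83% × C = 2412.09 + 5396.17
0.9917 × C = 7808.26
C = 7808.26 / 0.9917 = 7873.61
Insurance premium = 0.83% × 7873.61 = 65.35

CIF value: CHF 7873.61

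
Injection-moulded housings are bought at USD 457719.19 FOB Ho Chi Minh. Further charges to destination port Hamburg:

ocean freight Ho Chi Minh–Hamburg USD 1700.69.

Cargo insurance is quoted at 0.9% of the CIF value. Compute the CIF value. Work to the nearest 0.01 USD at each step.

CIF value: USD 463592.21

Let C be the CIF value. C = FOB price + freight + 0.9% × C
C − 0.9% × C = 457719.19 + 1700.69
0.991 × C = 459419.88
C = 459419.88 / 0.991 = 463592.21
Insurance premium = 0.9% × 463592.21 = 4172.33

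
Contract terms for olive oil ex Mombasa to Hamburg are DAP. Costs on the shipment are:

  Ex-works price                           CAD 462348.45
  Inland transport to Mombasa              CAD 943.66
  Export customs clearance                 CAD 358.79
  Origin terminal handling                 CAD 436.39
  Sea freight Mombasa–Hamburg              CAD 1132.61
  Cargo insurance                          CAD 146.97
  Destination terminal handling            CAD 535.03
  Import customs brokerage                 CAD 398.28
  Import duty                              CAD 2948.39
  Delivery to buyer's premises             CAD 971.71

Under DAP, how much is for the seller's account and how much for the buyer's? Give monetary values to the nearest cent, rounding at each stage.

Seller: CAD 466873.61; buyer: CAD 3346.67

DAP: the seller bears all costs to the named destination except import duty and clearance.
Seller's account: goods 462348.45 + inland to port 943.66 + export clearance 358.79 + origin terminal 436.39 + freight 1132.61 + insurance 146.97 + destination terminal 535.03 + delivery 971.71 = 466873.61
Buyer's account: brokerage 398.28 + duty 2948.39 = 3346.67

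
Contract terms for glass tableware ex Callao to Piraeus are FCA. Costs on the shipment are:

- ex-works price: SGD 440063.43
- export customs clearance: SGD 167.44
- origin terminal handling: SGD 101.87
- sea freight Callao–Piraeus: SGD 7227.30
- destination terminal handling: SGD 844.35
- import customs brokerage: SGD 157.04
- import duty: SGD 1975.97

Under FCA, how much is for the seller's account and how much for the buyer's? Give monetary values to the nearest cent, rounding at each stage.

Seller: SGD 440230.87; buyer: SGD 10306.53

FCA: the seller delivers export-cleared goods to the carrier; the buyer bears costs from that point.
Seller's account: goods 440063.43 + export clearance 167.44 = 440230.87
Buyer's account: origin terminal 101.87 + freight 7227.30 + destination terminal 844.35 + brokerage 157.04 + duty 1975.97 = 10306.53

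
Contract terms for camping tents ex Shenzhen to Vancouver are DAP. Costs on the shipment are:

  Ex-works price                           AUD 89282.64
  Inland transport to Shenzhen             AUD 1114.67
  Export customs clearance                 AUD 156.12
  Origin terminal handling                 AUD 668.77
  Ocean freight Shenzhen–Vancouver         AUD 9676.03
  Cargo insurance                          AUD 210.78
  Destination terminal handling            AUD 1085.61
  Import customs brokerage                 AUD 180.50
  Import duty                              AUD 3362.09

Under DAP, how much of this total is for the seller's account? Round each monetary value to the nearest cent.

DAP: the seller bears all costs to the named destination except import duty and clearance.
Seller's account: goods 89282.64 + inland to port 1114.67 + export clearance 156.12 + origin terminal 668.77 + freight 9676.03 + insurance 210.78 + destination terminal 1085.61 = 102194.62
Buyer's account: brokerage 180.50 + duty 3362.09 = 3542.59

Seller's account: AUD 102194.62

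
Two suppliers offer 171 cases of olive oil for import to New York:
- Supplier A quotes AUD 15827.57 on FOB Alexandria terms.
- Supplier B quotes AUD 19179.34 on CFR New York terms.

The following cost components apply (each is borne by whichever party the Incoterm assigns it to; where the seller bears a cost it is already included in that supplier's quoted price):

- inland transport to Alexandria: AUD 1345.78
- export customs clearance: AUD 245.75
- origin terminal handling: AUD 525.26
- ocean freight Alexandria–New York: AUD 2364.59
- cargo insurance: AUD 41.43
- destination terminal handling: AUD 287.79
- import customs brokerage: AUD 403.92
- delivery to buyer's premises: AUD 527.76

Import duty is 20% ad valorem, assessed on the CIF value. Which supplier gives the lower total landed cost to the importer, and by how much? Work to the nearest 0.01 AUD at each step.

Supplier A is cheaper by AUD 1184.61

Supplier A (FOB):
CIF value = FOB price + freight + insurance = 15827.57 + 2364.59 + 41.43 = 18233.59
Import duty = 18233.59 × 20% = 3646.72
Buyer bears (A): 2364.59 + 41.43 + 287.79 + 403.92 + 527.76 = 3625.49
Landed cost (A) = invoice 15827.57 + 3625.49 + duty 3646.72 = 23099.78
Supplier B (CFR):
CIF value = CFR price + insurance = 19179.34 + 41.43 = 19220.77
Import duty = 19220.77 × 20% = 3844.15
Buyer bears (B): 41.43 + 287.79 + 403.92 + 527.76 = 1260.90
Landed cost (B) = invoice 19179.34 + 1260.90 + duty 3844.15 = 24284.39
Difference = |23099.78 − 24284.39| = 1184.61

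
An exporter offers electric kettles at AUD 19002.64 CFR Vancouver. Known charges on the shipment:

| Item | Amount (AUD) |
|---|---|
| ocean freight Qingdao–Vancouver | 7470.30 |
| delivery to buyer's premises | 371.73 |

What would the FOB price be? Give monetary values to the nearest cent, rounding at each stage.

Not relevant to the conversion: delivery — on the buyer under both terms; not part of either seller's price.
From CFR to FOB, the seller no longer bears: freight.
FOB price = 19002.64 − 7470.30 = 11532.34

FOB price: AUD 11532.34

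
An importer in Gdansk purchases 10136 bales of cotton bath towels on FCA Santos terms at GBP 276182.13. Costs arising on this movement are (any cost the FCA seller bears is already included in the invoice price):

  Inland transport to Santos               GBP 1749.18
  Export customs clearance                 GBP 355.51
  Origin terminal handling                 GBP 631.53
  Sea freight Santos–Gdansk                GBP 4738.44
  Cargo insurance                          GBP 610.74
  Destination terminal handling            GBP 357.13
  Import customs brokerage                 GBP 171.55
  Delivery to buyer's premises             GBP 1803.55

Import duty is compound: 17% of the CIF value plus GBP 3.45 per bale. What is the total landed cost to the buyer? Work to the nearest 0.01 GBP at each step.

Total landed cost: GBP 367431.95

FCA: the seller delivers export-cleared goods to the carrier; the buyer bears costs from that point.
Already in the invoice (seller's account under FCA): inland to port, export clearance — exclude.
CIF value = FCA price + origin terminal + freight + insurance = 276182.13 + 631.53 + 4738.44 + 610.74 = 282162.84
Ad valorem component: 282162.84 × 17% = 47967.68
Specific component: 10136 × 3.45 = 34969.20
Import duty = 47967.68 + 34969.20 = 82936.88
Buyer bears: origin terminal 631.53 + freight 4738.44 + insurance 610.74 + destination terminal 357.13 + brokerage 171.55 + delivery 1803.55 + duty 82936.88 = 91249.82
Landed cost = invoice 276182.13 + 91249.82 = 367431.95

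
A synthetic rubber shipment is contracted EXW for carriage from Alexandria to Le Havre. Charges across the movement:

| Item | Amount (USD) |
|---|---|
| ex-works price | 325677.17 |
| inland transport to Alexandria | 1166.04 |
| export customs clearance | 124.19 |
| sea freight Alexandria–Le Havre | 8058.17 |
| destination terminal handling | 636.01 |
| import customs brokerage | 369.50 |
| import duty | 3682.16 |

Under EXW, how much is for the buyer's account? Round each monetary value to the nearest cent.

Buyer's account: USD 14036.07

EXW: the seller makes goods available at their premises; the buyer bears all onward costs.
Seller's account: goods 325677.17 = 325677.17
Buyer's account: inland to port 1166.04 + export clearance 124.19 + freight 8058.17 + destination terminal 636.01 + brokerage 369.50 + duty 3682.16 = 14036.07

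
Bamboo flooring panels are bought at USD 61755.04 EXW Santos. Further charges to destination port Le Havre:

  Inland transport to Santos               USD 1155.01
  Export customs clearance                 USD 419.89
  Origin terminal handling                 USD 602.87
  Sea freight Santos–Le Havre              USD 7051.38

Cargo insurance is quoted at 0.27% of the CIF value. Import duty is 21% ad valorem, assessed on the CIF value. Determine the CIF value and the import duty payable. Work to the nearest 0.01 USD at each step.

CIF value: USD 71176.37; import duty: USD 14947.04

Let C be the CIF value. C = EXW price + pre-shipment costs + freight + 0.27% × C
C − 0.27% × C = 61755.04 + 1155.01 + 419.89 + 602.87 + 7051.38
0.9973 × C = 70984.19
C = 70984.19 / 0.9973 = 71176.37
Insurance premium = 0.27% × 71176.37 = 192.18
Import duty = 71176.37 × 21% = 14947.04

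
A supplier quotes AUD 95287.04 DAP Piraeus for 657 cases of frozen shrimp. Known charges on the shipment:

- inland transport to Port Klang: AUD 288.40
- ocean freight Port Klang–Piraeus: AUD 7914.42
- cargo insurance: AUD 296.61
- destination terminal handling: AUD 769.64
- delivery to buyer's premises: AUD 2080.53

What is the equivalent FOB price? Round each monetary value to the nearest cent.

Not relevant to the conversion: inland to port — on the seller under both DAP and FOB; already in the DAP price and stays in the FOB price.
From DAP to FOB, the seller no longer bears: freight, insurance, destination terminal, delivery.
FOB price = 95287.04 − 7914.42 − 296.61 − 769.64 − 2080.53 = 84225.84

FOB price: AUD 84225.84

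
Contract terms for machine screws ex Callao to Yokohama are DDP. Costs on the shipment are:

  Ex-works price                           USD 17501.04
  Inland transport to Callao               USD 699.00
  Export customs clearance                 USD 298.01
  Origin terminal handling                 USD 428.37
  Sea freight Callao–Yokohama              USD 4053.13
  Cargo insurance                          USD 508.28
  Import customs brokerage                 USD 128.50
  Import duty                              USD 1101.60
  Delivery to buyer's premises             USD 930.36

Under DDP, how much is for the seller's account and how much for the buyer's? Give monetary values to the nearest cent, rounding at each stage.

DDP: the seller bears all costs including import duty.
Seller's account: goods 17501.04 + inland to port 699.00 + export clearance 298.01 + origin terminal 428.37 + freight 4053.13 + insurance 508.28 + brokerage 128.50 + duty 1101.60 + delivery 930.36 = 25648.29
Buyer's account: 0.00

Seller: USD 25648.29; buyer: USD 0.00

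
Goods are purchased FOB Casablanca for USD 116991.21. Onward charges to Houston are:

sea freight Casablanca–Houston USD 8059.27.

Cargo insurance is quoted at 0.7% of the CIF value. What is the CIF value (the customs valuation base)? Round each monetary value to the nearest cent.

Let C be the CIF value. C = FOB price + freight + 0.7% × C
C − 0.7% × C = 116991.21 + 8059.27
0.993 × C = 125050.48
C = 125050.48 / 0.993 = 125932.00
Insurance premium = 0.7% × 125932.00 = 881.52

CIF value: USD 125932.00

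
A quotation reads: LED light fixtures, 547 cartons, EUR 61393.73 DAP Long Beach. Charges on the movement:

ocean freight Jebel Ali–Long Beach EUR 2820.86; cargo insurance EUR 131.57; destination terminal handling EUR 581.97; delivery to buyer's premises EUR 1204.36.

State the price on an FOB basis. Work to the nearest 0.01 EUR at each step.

FOB price: EUR 56654.97

From DAP to FOB, the seller no longer bears: freight, insurance, destination terminal, delivery.
FOB price = 61393.73 − 2820.86 − 131.57 − 581.97 − 1204.36 = 56654.97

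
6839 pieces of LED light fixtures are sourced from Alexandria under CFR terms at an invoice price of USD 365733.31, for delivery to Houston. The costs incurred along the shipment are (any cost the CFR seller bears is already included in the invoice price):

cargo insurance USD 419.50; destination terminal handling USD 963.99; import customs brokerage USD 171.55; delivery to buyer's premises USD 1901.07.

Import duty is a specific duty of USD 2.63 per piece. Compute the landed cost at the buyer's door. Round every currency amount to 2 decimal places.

Total landed cost: USD 387175.99

CFR: the seller pays costs through ocean freight to the destination port, but not insurance.
CIF value = CFR price + insurance = 365733.31 + 419.50 = 366152.81
Import duty = 6839 × 2.63 = 17986.57
Buyer bears: insurance 419.50 + destination terminal 963.99 + brokerage 171.55 + delivery 1901.07 + duty 17986.57 = 21442.68
Landed cost = invoice 365733.31 + 21442.68 = 387175.99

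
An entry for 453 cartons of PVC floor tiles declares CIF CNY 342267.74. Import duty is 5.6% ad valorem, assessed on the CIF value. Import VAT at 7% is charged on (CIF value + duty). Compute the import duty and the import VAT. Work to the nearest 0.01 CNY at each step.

Import duty: CNY 19166.99; import VAT: CNY 25300.43

Import duty = 342267.74 × 5.6% = 19166.99
VAT base = CIF + duty = 342267.74 + 19166.99 = 361434.73
Import VAT = 361434.73 × 7% = 25300.43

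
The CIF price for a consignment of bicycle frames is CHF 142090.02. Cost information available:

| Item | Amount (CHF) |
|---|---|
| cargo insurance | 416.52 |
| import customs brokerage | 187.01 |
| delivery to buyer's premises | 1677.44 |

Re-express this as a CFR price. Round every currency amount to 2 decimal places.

Not relevant to the conversion: brokerage, delivery — on the buyer under both terms; not part of either seller's price.
From CIF to CFR, the seller no longer bears: insurance.
CFR price = 142090.02 − 416.52 = 141673.50

CFR price: CHF 141673.50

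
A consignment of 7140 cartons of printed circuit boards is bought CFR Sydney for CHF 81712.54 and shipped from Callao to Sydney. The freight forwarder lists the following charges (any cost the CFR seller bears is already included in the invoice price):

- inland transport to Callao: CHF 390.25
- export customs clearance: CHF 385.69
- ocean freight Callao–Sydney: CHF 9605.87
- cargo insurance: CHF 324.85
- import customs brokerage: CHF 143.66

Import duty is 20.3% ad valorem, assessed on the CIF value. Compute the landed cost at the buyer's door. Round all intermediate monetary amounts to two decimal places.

CFR: the seller pays costs through ocean freight to the destination port, but not insurance.
Already in the invoice (seller's account under CFR): inland to port, export clearance, freight — exclude.
CIF value = CFR price + insurance = 81712.54 + 324.85 = 82037.39
Import duty = 82037.39 × 20.3% = 16653.59
Buyer bears: insurance 324.85 + brokerage 143.66 + duty 16653.59 = 17122.10
Landed cost = invoice 81712.54 + 17122.10 = 98834.64

Total landed cost: CHF 98834.64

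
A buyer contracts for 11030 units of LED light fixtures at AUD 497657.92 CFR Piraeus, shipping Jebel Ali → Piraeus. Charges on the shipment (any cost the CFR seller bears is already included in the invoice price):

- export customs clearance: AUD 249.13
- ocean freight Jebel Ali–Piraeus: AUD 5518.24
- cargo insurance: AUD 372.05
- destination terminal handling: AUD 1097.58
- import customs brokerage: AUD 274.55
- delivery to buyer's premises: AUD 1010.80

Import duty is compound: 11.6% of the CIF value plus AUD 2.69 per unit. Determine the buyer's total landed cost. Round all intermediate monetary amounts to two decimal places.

CFR: the seller pays costs through ocean freight to the destination port, but not insurance.
Already in the invoice (seller's account under CFR): export clearance, freight — exclude.
CIF value = CFR price + insurance = 497657.92 + 372.05 = 498029.97
Ad valorem component: 498029.97 × 11.6% = 57771.48
Specific component: 11030 × 2.69 = 29670.70
Import duty = 57771.48 + 29670.70 = 87442.18
Buyer bears: insurance 372.05 + destination terminal 1097.58 + brokerage 274.55 + delivery 1010.80 + duty 87442.18 = 90197.16
Landed cost = invoice 497657.92 + 90197.16 = 587855.08

Total landed cost: AUD 587855.08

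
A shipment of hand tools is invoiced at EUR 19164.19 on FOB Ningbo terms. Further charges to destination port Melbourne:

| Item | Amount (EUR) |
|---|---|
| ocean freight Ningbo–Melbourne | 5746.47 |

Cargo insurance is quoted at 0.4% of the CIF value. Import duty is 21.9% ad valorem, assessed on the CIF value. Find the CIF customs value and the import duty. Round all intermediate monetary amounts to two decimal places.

Let C be the CIF value. C = FOB price + freight + 0.4% × C
C − 0.4% × C = 19164.19 + 5746.47
0.996 × C = 24910.66
C = 24910.66 / 0.996 = 25010.70
Insurance premium = 0.4% × 25010.70 = 100.04
Import duty = 25010.70 × 21.9% = 5477.34

CIF value: EUR 25010.70; import duty: EUR 5477.34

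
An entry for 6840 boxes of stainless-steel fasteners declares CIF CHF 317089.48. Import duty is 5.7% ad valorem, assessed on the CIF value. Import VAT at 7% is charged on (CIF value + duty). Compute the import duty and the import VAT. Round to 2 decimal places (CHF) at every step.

Import duty = 317089.48 × 5.7% = 18074.10
VAT base = CIF + duty = 317089.48 + 18074.10 = 335163.58
Import VAT = 335163.58 × 7% = 23461.45

Import duty: CHF 18074.10; import VAT: CHF 23461.45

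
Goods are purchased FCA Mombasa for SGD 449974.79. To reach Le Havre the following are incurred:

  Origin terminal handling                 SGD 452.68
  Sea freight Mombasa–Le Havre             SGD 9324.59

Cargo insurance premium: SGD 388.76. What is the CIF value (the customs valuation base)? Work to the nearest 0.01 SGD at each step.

CIF = FCA price + pre-shipment costs + freight + insurance
CIF = 449974.79 + 452.68 + 9324.59 + 388.76 = 460140.82

CIF value: SGD 460140.82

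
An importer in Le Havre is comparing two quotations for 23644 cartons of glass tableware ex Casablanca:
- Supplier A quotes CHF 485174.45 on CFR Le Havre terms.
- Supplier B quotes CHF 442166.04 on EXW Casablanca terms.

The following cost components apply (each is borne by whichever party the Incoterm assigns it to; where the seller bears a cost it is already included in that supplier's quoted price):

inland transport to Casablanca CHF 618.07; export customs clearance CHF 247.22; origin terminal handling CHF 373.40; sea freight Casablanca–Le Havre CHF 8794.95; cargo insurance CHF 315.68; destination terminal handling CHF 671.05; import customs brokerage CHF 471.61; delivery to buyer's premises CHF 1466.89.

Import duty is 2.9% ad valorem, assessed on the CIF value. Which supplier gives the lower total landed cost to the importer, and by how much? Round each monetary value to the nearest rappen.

Supplier B is cheaper by CHF 33931.03

Supplier A (CFR):
CIF value = CFR price + insurance = 485174.45 + 315.68 = 485490.13
Import duty = 485490.13 × 2.9% = 14079.21
Buyer bears (A): 315.68 + 671.05 + 471.61 + 1466.89 = 2925.23
Landed cost (A) = invoice 485174.45 + 2925.23 + duty 14079.21 = 502178.89
Supplier B (EXW):
CIF value = EXW price + inland to port + export clearance + origin terminal + freight + insurance = 442166.04 + 618.07 + 247.22 + 373.40 + 8794.95 + 315.68 = 452515.36
Import duty = 452515.36 × 2.9% = 13122.95
Buyer bears (B): 618.07 + 247.22 + 373.40 + 8794.95 + 315.68 + 671.05 + 471.61 + 1466.89 = 12958.87
Landed cost (B) = invoice 442166.04 + 12958.87 + duty 13122.95 = 468247.86
Difference = |502178.89 − 468247.86| = 33931.03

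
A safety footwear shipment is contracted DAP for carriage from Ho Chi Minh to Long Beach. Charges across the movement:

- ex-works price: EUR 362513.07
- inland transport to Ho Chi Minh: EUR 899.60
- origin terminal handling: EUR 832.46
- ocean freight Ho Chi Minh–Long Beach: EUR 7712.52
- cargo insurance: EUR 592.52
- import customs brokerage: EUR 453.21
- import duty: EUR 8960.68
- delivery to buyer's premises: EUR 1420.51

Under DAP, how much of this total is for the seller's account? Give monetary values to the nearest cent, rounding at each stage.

DAP: the seller bears all costs to the named destination except import duty and clearance.
Seller's account: goods 362513.07 + inland to port 899.60 + origin terminal 832.46 + freight 7712.52 + insurance 592.52 + delivery 1420.51 = 373970.68
Buyer's account: brokerage 453.21 + duty 8960.68 = 9413.89

Seller's account: EUR 373970.68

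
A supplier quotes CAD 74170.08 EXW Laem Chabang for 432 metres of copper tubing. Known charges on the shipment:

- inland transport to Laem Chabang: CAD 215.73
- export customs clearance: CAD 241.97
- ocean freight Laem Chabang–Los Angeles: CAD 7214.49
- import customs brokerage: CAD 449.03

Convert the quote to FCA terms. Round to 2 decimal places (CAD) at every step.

FCA price: CAD 74627.78

Not relevant to the conversion: brokerage, freight — on the buyer under both terms; not part of either seller's price.
From EXW to FCA, the seller additionally bears: inland to port, export clearance.
FCA price = 74170.08 + 215.73 + 241.97 = 74627.78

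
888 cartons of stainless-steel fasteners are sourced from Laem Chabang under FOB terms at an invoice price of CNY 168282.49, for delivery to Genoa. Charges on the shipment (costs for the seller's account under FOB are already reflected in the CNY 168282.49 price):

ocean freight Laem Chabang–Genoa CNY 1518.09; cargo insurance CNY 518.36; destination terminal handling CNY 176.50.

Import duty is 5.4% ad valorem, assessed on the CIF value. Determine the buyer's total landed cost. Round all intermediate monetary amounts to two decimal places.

Total landed cost: CNY 179692.66

FOB: the seller bears costs until goods are on board at the origin port; the buyer bears freight, insurance and all costs thereafter.
CIF value = FOB price + freight + insurance = 168282.49 + 1518.09 + 518.36 = 170318.94
Import duty = 170318.94 × 5.4% = 9197.22
Buyer bears: freight 1518.09 + insurance 518.36 + destination terminal 176.50 + duty 9197.22 = 11410.17
Landed cost = invoice 168282.49 + 11410.17 = 179692.66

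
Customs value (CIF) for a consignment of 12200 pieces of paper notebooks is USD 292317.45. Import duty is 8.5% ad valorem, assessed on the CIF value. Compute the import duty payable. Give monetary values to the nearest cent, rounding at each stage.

Import duty = 292317.45 × 8.5% = 24846.98

Import duty: USD 24846.98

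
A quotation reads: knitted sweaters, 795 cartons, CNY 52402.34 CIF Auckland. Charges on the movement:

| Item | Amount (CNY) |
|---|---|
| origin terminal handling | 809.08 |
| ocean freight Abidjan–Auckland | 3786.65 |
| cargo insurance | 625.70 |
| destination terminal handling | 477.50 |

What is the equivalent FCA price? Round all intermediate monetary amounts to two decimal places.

Not relevant to the conversion: destination terminal — on the buyer under both terms; not part of either seller's price.
From CIF to FCA, the seller no longer bears: origin terminal, freight, insurance.
FCA price = 52402.34 − 809.08 − 3786.65 − 625.70 = 47180.91

FCA price: CNY 47180.91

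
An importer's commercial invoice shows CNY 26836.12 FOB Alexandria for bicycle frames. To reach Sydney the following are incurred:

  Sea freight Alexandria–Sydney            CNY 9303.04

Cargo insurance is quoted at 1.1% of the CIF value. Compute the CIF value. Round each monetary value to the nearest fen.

Let C be the CIF value. C = FOB price + freight + 1.1% × C
C − 1.1% × C = 26836.12 + 9303.04
0.989 × C = 36139.16
C = 36139.16 / 0.989 = 36541.11
Insurance premium = 1.1% × 36541.11 = 401.95

CIF value: CNY 36541.11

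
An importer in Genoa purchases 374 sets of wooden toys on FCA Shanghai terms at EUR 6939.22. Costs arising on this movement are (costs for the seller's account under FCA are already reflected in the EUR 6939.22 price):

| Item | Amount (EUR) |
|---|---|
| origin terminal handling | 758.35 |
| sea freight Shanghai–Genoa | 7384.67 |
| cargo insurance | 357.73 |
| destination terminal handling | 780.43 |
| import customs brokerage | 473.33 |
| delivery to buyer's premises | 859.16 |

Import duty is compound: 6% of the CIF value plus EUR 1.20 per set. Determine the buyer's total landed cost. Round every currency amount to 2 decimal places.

Total landed cost: EUR 18928.09

FCA: the seller delivers export-cleared goods to the carrier; the buyer bears costs from that point.
CIF value = FCA price + origin terminal + freight + insurance = 6939.22 + 758.35 + 7384.67 + 357.73 = 15439.97
Ad valorem component: 15439.97 × 6% = 926.40
Specific component: 374 × 1.20 = 448.80
Import duty = 926.40 + 448.80 = 1375.20
Buyer bears: origin terminal 758.35 + freight 7384.67 + insurance 357.73 + destination terminal 780.43 + brokerage 473.33 + delivery 859.16 + duty 1375.20 = 11988.87
Landed cost = invoice 6939.22 + 11988.87 = 18928.09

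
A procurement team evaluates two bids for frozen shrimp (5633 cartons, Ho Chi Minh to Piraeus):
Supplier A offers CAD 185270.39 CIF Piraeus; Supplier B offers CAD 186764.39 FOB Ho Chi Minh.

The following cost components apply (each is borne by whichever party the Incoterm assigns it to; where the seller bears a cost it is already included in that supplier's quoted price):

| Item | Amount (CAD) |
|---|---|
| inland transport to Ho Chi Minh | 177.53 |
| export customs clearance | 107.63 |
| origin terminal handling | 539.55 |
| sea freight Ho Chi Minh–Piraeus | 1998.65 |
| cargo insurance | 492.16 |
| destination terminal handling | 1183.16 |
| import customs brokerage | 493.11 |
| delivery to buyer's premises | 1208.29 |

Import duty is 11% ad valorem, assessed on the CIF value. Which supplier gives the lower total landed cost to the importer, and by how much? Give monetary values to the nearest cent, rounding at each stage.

Supplier A is cheaper by CAD 4423.14

Supplier A (CIF):
The CIF price already equals the CIF value: 185270.39
Import duty = 185270.39 × 11% = 20379.74
Buyer bears (A): 1183.16 + 493.11 + 1208.29 = 2884.56
Landed cost (A) = invoice 185270.39 + 2884.56 + duty 20379.74 = 208534.69
Supplier B (FOB):
CIF value = FOB price + freight + insurance = 186764.39 + 1998.65 + 492.16 = 189255.20
Import duty = 189255.20 × 11% = 20818.07
Buyer bears (B): 1998.65 + 492.16 + 1183.16 + 493.11 + 1208.29 = 5375.37
Landed cost (B) = invoice 186764.39 + 5375.37 + duty 20818.07 = 212957.83
Difference = |208534.69 − 212957.83| = 4423.14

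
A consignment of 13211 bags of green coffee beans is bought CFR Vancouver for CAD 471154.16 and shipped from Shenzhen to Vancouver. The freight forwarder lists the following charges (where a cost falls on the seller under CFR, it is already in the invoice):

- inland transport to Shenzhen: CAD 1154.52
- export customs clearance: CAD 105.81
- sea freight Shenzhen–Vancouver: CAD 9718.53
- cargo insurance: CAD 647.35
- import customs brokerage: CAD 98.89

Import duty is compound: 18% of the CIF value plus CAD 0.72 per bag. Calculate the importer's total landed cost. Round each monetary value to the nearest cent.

Total landed cost: CAD 566336.59

CFR: the seller pays costs through ocean freight to the destination port, but not insurance.
Already in the invoice (seller's account under CFR): inland to port, export clearance, freight — exclude.
CIF value = CFR price + insurance = 471154.16 + 647.35 = 471801.51
Ad valorem component: 471801.51 × 18% = 84924.27
Specific component: 13211 × 0.72 = 9511.92
Import duty = 84924.27 + 9511.92 = 94436.19
Buyer bears: insurance 647.35 + brokerage 98.89 + duty 94436.19 = 95182.43
Landed cost = invoice 471154.16 + 95182.43 = 566336.59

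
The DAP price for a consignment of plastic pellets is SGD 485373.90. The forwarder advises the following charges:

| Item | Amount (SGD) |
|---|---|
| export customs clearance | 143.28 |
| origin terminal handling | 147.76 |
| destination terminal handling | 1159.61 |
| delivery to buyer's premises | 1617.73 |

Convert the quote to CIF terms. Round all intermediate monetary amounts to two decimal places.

Not relevant to the conversion: origin terminal, export clearance — on the seller under both DAP and CIF; already in the DAP price and stays in the CIF price.
From DAP to CIF, the seller no longer bears: destination terminal, delivery.
CIF price = 485373.90 − 1159.61 − 1617.73 = 482596.56

CIF price: SGD 482596.56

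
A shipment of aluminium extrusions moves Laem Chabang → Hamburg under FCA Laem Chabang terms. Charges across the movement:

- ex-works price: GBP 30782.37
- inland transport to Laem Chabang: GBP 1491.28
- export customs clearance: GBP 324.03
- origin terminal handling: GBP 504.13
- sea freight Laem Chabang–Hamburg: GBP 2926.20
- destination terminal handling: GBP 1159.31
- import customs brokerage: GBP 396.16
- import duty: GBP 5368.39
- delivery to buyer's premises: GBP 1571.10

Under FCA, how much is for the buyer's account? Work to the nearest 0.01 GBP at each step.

Buyer's account: GBP 11925.29

FCA: the seller delivers export-cleared goods to the carrier; the buyer bears costs from that point.
Seller's account: goods 30782.37 + inland to port 1491.28 + export clearance 324.03 = 32597.68
Buyer's account: origin terminal 504.13 + freight 2926.20 + destination terminal 1159.31 + brokerage 396.16 + duty 5368.39 + delivery 1571.10 = 11925.29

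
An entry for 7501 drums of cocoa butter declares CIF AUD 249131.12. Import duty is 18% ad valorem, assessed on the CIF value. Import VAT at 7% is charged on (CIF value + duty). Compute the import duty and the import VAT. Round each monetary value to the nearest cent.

Import duty = 249131.12 × 18% = 44843.60
VAT base = CIF + duty = 249131.12 + 44843.60 = 293974.72
Import VAT = 293974.72 × 7% = 20578.23

Import duty: AUD 44843.60; import VAT: AUD 20578.23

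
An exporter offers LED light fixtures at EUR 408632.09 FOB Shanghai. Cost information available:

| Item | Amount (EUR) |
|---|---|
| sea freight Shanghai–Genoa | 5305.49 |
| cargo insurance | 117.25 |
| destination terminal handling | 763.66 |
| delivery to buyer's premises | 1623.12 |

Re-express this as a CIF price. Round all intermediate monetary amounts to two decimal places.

CIF price: EUR 414054.83

Not relevant to the conversion: delivery, destination terminal — on the buyer under both terms; not part of either seller's price.
From FOB to CIF, the seller additionally bears: freight, insurance.
CIF price = 408632.09 + 5305.49 + 117.25 = 414054.83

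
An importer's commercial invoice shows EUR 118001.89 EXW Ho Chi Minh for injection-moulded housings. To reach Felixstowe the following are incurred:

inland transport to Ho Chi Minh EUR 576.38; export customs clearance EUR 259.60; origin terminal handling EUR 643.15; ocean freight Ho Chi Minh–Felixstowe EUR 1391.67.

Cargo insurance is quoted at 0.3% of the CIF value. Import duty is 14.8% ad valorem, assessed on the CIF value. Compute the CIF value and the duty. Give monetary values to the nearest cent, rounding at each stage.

Let C be the CIF value. C = EXW price + pre-shipment costs + freight + 0.3% × C
C − 0.3% × C = 118001.89 + 576.38 + 259.60 + 643.15 + 1391.67
0.997 × C = 120872.69
C = 120872.69 / 0.997 = 121236.40
Insurance premium = 0.3% × 121236.40 = 363.71
Import duty = 121236.40 × 14.8% = 17942.99

CIF value: EUR 121236.40; import duty: EUR 17942.99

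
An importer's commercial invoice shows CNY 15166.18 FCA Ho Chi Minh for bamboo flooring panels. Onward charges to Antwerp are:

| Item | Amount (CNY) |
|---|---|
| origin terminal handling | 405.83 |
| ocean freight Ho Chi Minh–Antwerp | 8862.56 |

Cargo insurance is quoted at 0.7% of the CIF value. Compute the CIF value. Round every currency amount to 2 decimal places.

CIF value: CNY 24606.82

Let C be the CIF value. C = FCA price + pre-shipment costs + freight + 0.7% × C
C − 0.7% × C = 15166.18 + 405.83 + 8862.56
0.993 × C = 24434.57
C = 24434.57 / 0.993 = 24606.82
Insurance premium = 0.7% × 24606.82 = 172.25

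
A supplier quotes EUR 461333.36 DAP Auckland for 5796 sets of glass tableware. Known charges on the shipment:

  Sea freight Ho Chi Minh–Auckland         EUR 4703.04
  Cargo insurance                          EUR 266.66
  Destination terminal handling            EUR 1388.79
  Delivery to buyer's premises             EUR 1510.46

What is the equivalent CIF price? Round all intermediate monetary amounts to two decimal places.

Not relevant to the conversion: insurance, freight — on the seller under both DAP and CIF; already in the DAP price and stays in the CIF price.
From DAP to CIF, the seller no longer bears: destination terminal, delivery.
CIF price = 461333.36 − 1388.79 − 1510.46 = 458434.11

CIF price: EUR 458434.11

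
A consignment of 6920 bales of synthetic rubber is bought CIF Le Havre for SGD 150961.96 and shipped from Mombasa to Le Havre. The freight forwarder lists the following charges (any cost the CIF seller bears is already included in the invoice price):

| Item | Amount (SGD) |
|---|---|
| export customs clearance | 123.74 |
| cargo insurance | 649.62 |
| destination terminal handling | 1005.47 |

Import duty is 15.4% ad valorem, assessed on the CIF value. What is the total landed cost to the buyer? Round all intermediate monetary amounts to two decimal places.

Total landed cost: SGD 175215.57

CIF: the seller pays costs through ocean freight and marine insurance to the destination port.
Already in the invoice (seller's account under CIF): export clearance, insurance — exclude.
The CIF price already equals the CIF value: 150961.96
Import duty = 150961.96 × 15.4% = 23248.14
Buyer bears: destination terminal 1005.47 + duty 23248.14 = 24253.61
Landed cost = invoice 150961.96 + 24253.61 = 175215.57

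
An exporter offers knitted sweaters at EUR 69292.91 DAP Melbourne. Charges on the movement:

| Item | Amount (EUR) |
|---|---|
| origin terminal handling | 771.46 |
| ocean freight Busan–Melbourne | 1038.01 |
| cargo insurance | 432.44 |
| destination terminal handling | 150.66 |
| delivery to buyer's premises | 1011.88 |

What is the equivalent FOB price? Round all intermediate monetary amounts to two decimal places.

Not relevant to the conversion: origin terminal — on the seller under both DAP and FOB; already in the DAP price and stays in the FOB price.
From DAP to FOB, the seller no longer bears: freight, insurance, destination terminal, delivery.
FOB price = 69292.91 − 1038.01 − 432.44 − 150.66 − 1011.88 = 66659.92

FOB price: EUR 66659.92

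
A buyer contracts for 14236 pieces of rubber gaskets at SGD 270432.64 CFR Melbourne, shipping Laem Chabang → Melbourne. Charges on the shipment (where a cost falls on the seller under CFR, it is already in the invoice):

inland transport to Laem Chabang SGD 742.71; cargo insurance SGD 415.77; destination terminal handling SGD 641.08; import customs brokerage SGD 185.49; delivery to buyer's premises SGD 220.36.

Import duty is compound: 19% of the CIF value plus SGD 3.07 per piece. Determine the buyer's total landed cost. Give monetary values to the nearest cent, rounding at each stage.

Total landed cost: SGD 367061.06

CFR: the seller pays costs through ocean freight to the destination port, but not insurance.
Already in the invoice (seller's account under CFR): inland to port — exclude.
CIF value = CFR price + insurance = 270432.64 + 415.77 = 270848.41
Ad valorem component: 270848.41 × 19% = 51461.20
Specific component: 14236 × 3.07 = 43704.52
Import duty = 51461.20 + 43704.52 = 95165.72
Buyer bears: insurance 415.77 + destination terminal 641.08 + brokerage 185.49 + delivery 220.36 + duty 95165.72 = 96628.42
Landed cost = invoice 270432.64 + 96628.42 = 367061.06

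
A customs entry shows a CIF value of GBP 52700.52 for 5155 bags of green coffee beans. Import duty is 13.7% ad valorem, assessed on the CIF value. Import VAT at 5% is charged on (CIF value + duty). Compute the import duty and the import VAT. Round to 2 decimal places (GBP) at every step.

Import duty: GBP 7219.97; import VAT: GBP 2996.02

Import duty = 52700.52 × 13.7% = 7219.97
VAT base = CIF + duty = 52700.52 + 7219.97 = 59920.49
Import VAT = 59920.49 × 5% = 2996.02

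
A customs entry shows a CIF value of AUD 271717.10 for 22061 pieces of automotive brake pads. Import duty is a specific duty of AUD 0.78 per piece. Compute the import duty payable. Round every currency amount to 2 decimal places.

Import duty = 22061 × 0.78 = 17207.58

Import duty: AUD 17207.58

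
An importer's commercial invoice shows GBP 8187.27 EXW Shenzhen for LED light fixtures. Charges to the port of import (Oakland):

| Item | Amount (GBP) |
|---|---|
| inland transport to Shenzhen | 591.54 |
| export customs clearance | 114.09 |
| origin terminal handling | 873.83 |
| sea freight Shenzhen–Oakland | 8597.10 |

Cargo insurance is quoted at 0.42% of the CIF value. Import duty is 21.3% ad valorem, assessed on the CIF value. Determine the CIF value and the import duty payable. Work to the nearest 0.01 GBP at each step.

CIF value: GBP 18441.28; import duty: GBP 3927.99

Let C be the CIF value. C = EXW price + pre-shipment costs + freight + 0.42% × C
C − 0.42% × C = 8187.27 + 591.54 + 114.09 + 873.83 + 8597.10
0.9958 × C = 18363.83
C = 18363.83 / 0.9958 = 18441.28
Insurance premium = 0.42% × 18441.28 = 77.45
Import duty = 18441.28 × 21.3% = 3927.99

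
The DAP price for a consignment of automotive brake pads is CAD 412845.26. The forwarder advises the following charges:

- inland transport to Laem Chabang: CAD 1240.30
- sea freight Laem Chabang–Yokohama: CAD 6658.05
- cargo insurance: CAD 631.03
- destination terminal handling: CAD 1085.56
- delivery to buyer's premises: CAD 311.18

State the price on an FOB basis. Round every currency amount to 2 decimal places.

FOB price: CAD 404159.44

Not relevant to the conversion: inland to port — on the seller under both DAP and FOB; already in the DAP price and stays in the FOB price.
From DAP to FOB, the seller no longer bears: freight, insurance, destination terminal, delivery.
FOB price = 412845.26 − 6658.05 − 631.03 − 1085.56 − 311.18 = 404159.44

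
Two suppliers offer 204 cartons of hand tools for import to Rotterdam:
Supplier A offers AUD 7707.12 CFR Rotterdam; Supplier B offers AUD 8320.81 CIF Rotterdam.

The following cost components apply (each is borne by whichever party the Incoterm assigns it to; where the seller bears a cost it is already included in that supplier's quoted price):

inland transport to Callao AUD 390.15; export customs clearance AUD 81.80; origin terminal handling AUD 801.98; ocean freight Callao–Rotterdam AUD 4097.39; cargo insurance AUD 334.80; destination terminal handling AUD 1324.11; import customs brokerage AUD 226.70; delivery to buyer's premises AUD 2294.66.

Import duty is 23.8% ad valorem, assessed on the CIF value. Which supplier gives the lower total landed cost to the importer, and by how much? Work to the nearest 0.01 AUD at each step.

Supplier A (CFR):
CIF value = CFR price + insurance = 7707.12 + 334.80 = 8041.92
Import duty = 8041.92 × 23.8% = 1913.98
Buyer bears (A): 334.80 + 1324.11 + 226.70 + 2294.66 = 4180.27
Landed cost (A) = invoice 7707.12 + 4180.27 + duty 1913.98 = 13801.37
Supplier B (CIF):
The CIF price already equals the CIF value: 8320.81
Import duty = 8320.81 × 23.8% = 1980.35
Buyer bears (B): 1324.11 + 226.70 + 2294.66 = 3845.47
Landed cost (B) = invoice 8320.81 + 3845.47 + duty 1980.35 = 14146.63
Difference = |13801.37 − 14146.63| = 345.26

Supplier A is cheaper by AUD 345.26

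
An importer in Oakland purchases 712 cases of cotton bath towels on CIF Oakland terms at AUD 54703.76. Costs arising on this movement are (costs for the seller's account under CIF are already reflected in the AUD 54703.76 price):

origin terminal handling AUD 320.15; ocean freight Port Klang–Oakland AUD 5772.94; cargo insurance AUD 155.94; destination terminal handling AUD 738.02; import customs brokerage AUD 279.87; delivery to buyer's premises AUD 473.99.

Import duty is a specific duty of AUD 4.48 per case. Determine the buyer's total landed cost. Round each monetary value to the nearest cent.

Total landed cost: AUD 59385.40

CIF: the seller pays costs through ocean freight and marine insurance to the destination port.
Already in the invoice (seller's account under CIF): origin terminal, freight, insurance — exclude.
The CIF price already equals the CIF value: 54703.76
Import duty = 712 × 4.48 = 3189.76
Buyer bears: destination terminal 738.02 + brokerage 279.87 + delivery 473.99 + duty 3189.76 = 4681.64
Landed cost = invoice 54703.76 + 4681.64 = 59385.40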